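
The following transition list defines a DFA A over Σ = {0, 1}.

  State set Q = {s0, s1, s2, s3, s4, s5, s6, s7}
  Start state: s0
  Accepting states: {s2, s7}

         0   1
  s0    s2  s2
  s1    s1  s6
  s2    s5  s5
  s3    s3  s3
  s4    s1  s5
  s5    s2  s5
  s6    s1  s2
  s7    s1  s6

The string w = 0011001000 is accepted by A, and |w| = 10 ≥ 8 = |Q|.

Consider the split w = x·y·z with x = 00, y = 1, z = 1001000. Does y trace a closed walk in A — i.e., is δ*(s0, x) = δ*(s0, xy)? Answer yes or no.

yes

Run of A on the first 3 characters of w = 0 0 1:
  step 0: s0  (start)
  step 1: s2  (read 0: s0→s2)
  step 2: s5  (read 0: s2→s5)
  step 3: s5  (read 1: s5→s5)

After x (step 2): s5. After xy (step 3): s5.
They match, so y = 1 drives A around a cycle from s5 back to itself; pumping y any number of times keeps A in s5 before reading z, and xyⁱz ∈ L(A) for every i ≥ 0.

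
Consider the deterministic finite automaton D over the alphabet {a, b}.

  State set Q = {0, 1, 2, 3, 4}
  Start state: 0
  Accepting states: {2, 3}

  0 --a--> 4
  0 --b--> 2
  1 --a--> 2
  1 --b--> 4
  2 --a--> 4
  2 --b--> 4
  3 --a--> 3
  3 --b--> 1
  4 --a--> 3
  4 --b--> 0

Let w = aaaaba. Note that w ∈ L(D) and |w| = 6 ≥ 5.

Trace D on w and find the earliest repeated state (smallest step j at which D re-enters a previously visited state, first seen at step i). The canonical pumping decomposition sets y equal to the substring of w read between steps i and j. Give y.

Run of D on w = a a a a b a:
  step 0: 0  (start)
  step 1: 4  (read a: 0→4)
  step 2: 3  (read a: 4→3)
  step 3: 3  (read a: 3→3)   ← first repeat (3 seen earlier)
  step 4: 3  (read a: 3→3)
  step 5: 1  (read b: 3→1)
  step 6: 2  (read a: 1→2)

So i = 2, j = 3, giving x = w[0:2] = aa, y = w[2:3] = a, z = w[3:6] = aba.
Check: |xy| = 3 ≤ 5 and |y| = 1 ≥ 1. Reading y takes D from 3 back to 3, so every xyⁱz is accepted.

a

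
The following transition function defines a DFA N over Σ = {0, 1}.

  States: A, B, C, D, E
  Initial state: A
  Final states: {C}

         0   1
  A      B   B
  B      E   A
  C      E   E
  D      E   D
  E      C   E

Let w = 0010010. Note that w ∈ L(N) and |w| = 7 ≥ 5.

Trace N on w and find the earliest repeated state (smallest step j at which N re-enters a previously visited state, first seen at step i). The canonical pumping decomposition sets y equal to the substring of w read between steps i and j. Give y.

State sequence: A -0-> B -0-> E -1-> E -0-> C -0-> E -1-> E -0-> C
First repeat at step 3: E was already visited.

So i = 2, j = 3, giving x = w[0:2] = 00, y = w[2:3] = 1, z = w[3:7] = 0010.
Check: |xy| = 3 ≤ 5 and |y| = 1 ≥ 1. Reading y takes N from E back to E, so every xyⁱz is accepted.
Since N has 5 states, any run of length ≥ 5 visits 5+1 states, so by pigeonhole some state repeats within the first 5 steps — that repeat gives the pumpable loop.

1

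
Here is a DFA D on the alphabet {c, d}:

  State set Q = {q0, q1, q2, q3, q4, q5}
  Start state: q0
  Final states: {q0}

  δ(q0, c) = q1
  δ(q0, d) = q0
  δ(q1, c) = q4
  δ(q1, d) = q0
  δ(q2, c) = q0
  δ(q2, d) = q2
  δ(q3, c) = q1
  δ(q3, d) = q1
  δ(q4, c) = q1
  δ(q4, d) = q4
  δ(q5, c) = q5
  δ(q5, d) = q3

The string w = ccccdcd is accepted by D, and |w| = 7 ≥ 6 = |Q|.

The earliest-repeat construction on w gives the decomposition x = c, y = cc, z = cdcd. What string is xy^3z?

xy^3z = c·cc·cc·cc·cdcd = ccccccccdcd.
Reading y = cc takes D from q1 back to q1, so after x·y·y·y the machine is still in q1, and z then leads to the accepting state q0. Hence ccccccccdcd ∈ L(D).

ccccccccdcd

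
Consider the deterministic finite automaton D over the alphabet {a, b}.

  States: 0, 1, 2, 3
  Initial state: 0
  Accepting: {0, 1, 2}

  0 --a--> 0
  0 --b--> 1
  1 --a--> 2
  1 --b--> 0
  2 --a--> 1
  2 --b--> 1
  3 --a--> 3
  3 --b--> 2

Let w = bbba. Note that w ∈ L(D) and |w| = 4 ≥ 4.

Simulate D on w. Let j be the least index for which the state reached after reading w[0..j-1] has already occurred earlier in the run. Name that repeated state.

0

State sequence: 0 -b-> 1 -b-> 0 -b-> 1 -a-> 2
First repeat at step 2: 0 was already visited.

The earliest repeat is at step j = 2: D is in 0, which it already visited at step i = 0.
With |Q| = 4, pigeonhole forces a state repeat no later than step 4; the substring read between the first and second visits to that state can be pumped.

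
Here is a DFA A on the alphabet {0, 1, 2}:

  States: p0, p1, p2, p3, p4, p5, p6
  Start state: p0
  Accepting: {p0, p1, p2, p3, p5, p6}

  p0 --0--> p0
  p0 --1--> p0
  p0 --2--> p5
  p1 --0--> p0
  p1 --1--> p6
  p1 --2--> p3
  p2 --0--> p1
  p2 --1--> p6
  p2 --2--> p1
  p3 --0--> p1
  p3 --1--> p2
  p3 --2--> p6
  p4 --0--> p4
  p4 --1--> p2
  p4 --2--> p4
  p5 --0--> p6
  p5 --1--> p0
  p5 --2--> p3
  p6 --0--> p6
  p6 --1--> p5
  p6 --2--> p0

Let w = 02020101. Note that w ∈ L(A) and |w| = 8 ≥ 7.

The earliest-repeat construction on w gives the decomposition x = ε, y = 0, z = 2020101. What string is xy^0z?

2020101

xy⁰z = xz = ε·2020101 = 2020101.
Reading y = 0 takes A from p0 back to p0, so after x the machine is still in p0, and z then leads to the accepting state p0. Hence 2020101 ∈ L(A).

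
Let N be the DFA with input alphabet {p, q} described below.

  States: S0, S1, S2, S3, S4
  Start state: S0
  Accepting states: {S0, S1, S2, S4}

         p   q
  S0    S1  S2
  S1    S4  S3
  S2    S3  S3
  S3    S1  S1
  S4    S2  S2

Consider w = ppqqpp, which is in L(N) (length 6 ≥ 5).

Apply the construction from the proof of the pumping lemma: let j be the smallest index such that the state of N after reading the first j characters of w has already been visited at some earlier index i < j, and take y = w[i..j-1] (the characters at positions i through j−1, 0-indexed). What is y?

State sequence: S0 -p-> S1 -p-> S4 -q-> S2 -q-> S3 -p-> S1 -p-> S4
First repeat at step 5: S1 was already visited.

So i = 1, j = 5, giving x = w[0:1] = p, y = w[1:5] = pqqp, z = w[5:6] = p.
Check: |xy| = 5 ≤ 5 and |y| = 4 ≥ 1. Reading y takes N from S1 back to S1, so every xyⁱz is accepted.
With |Q| = 5, pigeonhole forces a state repeat no later than step 5; the substring read between the first and second visits to that state can be pumped.

pqqp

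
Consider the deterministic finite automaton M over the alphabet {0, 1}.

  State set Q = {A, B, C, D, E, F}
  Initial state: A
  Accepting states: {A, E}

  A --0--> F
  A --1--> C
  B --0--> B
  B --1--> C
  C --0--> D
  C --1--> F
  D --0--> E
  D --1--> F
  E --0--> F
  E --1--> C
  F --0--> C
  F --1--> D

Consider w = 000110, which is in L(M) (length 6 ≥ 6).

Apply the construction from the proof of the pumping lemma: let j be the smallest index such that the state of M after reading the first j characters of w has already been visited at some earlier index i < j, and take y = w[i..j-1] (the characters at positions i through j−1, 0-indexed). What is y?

Run of M on w = 0 0 0 1 1 0:
  step 0: A  (start)
  step 1: F  (read 0: A→F)
  step 2: C  (read 0: F→C)
  step 3: D  (read 0: C→D)
  step 4: F  (read 1: D→F)   ← first repeat (F seen earlier)
  step 5: D  (read 1: F→D)
  step 6: E  (read 0: D→E)

So i = 1, j = 4, giving x = w[0:1] = 0, y = w[1:4] = 001, z = w[4:6] = 10.
Check: |xy| = 4 ≤ 6 and |y| = 3 ≥ 1. Reading y takes M from F back to F, so every xyⁱz is accepted.

001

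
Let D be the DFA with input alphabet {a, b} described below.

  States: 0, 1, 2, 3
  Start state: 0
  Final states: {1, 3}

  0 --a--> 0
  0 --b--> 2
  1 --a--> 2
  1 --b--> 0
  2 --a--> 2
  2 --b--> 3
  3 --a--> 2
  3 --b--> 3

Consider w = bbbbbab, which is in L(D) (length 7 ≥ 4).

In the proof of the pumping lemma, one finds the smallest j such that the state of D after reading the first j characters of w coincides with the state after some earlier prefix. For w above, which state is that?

State sequence: 0 -b-> 2 -b-> 3 -b-> 3 -b-> 3 -b-> 3 -a-> 2 -b-> 3
First repeat at step 3: 3 was already visited.

The earliest repeat is at step j = 3: D is in 3, which it already visited at step i = 2.
The DFA has 4 states, so the proof of the pumping lemma guarantees a repeated state among the first 4+1 visited; the segment between the two visits is the pumpable y.

3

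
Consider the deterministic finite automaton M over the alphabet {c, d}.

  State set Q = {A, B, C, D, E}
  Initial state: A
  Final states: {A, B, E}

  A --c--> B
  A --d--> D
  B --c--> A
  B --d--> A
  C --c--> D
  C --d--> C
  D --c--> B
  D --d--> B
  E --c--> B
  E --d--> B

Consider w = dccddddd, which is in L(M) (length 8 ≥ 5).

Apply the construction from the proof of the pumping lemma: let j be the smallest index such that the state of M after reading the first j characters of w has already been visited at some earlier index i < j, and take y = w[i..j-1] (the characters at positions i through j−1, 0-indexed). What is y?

dcc

State sequence: A -d-> D -c-> B -c-> A -d-> D -d-> B -d-> A -d-> D -d-> B
First repeat at step 3: A was already visited.

So i = 0, j = 3, giving x = w[0:0] = ε, y = w[0:3] = dcc, z = w[3:8] = ddddd.
Check: |xy| = 3 ≤ 5 and |y| = 3 ≥ 1. Reading y takes M from A back to A, so every xyⁱz is accepted.
Pumping length from the standard proof: p = 5 (the number of states). The repeated state found above gives |xy| = j ≤ 5 and |y| = j − i ≥ 1.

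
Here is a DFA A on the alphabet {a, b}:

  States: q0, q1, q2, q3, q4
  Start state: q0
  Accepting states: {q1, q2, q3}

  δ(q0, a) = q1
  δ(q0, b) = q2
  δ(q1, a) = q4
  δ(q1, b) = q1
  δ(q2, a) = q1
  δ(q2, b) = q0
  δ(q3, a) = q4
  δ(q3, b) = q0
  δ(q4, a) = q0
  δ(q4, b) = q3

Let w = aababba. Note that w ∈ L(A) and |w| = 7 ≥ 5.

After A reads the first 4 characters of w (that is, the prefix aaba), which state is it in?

Run of A on the first 4 characters of w = a a b a:
  step 0: q0  (start)
  step 1: q1  (read a: q0→q1)
  step 2: q4  (read a: q1→q4)
  step 3: q3  (read b: q4→q3)
  step 4: q4  (read a: q3→q4)

After reading 4 characters, A is in state q4.

q4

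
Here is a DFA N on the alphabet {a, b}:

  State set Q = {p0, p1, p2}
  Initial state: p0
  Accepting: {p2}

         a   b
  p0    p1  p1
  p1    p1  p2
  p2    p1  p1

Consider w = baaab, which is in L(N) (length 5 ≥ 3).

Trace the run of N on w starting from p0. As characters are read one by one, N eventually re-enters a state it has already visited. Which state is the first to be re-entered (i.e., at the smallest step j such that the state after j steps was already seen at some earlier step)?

State sequence: p0 -b-> p1 -a-> p1 -a-> p1 -a-> p1 -b-> p2
First repeat at step 2: p1 was already visited.

The earliest repeat is at step j = 2: N is in p1, which it already visited at step i = 1.
Since N has 3 states, any run of length ≥ 3 visits 3+1 states, so by pigeonhole some state repeats within the first 3 steps — that repeat gives the pumpable loop.

p1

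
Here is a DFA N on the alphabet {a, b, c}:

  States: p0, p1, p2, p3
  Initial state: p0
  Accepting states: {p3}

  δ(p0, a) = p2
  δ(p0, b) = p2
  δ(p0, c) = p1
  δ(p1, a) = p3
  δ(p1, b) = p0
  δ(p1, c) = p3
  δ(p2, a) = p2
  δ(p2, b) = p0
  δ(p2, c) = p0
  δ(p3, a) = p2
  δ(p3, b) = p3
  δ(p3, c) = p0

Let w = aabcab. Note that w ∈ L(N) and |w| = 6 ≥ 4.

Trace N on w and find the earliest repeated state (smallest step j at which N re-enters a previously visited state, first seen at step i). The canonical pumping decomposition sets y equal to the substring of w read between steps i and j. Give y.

Run of N on w = a a b c a b:
  step 0: p0  (start)
  step 1: p2  (read a: p0→p2)
  step 2: p2  (read a: p2→p2)   ← first repeat (p2 seen earlier)
  step 3: p0  (read b: p2→p0)
  step 4: p1  (read c: p0→p1)
  step 5: p3  (read a: p1→p3)
  step 6: p3  (read b: p3→p3)

So i = 1, j = 2, giving x = w[0:1] = a, y = w[1:2] = a, z = w[2:6] = bcab.
Check: |xy| = 2 ≤ 4 and |y| = 1 ≥ 1. Reading y takes N from p2 back to p2, so every xyⁱz is accepted.
With |Q| = 4, pigeonhole forces a state repeat no later than step 4; the substring read between the first and second visits to that state can be pumped.

a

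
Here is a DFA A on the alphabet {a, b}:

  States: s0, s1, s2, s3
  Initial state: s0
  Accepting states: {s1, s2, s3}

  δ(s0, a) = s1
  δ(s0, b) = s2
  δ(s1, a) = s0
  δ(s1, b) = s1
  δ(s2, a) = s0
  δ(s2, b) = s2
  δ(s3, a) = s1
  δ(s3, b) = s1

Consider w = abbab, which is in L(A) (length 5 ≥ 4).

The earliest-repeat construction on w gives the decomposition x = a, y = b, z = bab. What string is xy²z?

abbbab

xy^2z = a·b·b·bab = abbbab.
Reading y = b takes A from s1 back to s1, so after x·y·y the machine is still in s1, and z then leads to the accepting state s2. Hence abbbab ∈ L(A).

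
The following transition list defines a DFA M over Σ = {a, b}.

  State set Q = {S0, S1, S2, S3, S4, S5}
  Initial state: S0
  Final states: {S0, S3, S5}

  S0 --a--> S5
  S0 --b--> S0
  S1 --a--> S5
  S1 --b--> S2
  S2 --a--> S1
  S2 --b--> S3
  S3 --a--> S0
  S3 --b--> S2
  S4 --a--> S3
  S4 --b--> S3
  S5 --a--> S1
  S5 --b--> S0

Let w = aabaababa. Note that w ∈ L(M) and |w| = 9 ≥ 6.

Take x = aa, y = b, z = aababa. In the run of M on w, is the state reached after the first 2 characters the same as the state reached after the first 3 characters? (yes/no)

no

State sequence: S0 -a-> S5 -a-> S1 -b-> S2

After x (step 2): S1. After xy (step 3): S2.
They differ (S1 ≠ S2), so y is not a cycle from the state after x; this split is not the one the pumping-lemma construction produces, and pumping y need not keep the string in L(M).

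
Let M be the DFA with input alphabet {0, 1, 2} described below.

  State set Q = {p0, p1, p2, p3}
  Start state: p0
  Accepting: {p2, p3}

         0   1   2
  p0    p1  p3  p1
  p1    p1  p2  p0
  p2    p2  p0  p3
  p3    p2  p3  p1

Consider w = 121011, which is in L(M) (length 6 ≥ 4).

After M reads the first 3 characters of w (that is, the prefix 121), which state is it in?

State sequence: p0 -1-> p3 -2-> p1 -1-> p2

After reading 3 characters, M is in state p2.

p2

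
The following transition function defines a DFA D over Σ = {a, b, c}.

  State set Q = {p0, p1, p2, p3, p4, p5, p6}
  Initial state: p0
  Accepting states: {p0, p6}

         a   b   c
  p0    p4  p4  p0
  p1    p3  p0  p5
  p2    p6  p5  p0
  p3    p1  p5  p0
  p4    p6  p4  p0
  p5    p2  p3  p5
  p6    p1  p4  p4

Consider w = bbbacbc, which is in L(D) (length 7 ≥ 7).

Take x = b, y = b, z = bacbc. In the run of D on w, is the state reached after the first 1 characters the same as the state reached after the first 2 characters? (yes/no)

State sequence: p0 -b-> p4 -b-> p4

After x (step 1): p4. After xy (step 2): p4.
They match, so y = b drives D around a cycle from p4 back to itself; pumping y any number of times keeps D in p4 before reading z, and xyⁱz ∈ L(D) for every i ≥ 0.

yes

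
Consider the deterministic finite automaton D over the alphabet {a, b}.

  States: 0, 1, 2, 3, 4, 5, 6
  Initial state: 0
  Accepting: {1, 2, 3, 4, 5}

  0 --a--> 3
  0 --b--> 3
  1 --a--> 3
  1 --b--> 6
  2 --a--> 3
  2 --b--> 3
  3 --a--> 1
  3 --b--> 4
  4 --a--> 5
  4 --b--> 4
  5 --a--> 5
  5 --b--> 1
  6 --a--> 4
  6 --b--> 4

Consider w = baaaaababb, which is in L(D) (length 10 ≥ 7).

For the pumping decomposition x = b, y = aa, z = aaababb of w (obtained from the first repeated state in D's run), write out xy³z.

xy^3z = b·aa·aa·aa·aaababb = baaaaaaaaababb.
Reading y = aa takes D from 3 back to 3, so after x·y·y·y the machine is still in 3, and z then leads to the accepting state 4. Hence baaaaaaaaababb ∈ L(D).

baaaaaaaaababb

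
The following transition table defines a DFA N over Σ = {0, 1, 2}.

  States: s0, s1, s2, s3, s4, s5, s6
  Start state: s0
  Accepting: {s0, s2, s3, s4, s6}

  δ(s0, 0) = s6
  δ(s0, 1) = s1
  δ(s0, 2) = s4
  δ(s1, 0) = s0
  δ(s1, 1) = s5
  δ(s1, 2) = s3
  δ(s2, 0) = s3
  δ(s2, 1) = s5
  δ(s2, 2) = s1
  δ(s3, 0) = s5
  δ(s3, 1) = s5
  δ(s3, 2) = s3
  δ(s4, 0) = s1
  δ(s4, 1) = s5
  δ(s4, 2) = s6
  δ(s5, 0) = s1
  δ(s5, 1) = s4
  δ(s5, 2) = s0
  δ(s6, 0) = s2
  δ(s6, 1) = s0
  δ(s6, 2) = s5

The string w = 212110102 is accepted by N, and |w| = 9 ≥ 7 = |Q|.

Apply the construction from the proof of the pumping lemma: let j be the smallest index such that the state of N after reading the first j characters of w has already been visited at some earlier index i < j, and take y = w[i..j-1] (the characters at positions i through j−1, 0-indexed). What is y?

212

State sequence: s0 -2-> s4 -1-> s5 -2-> s0 -1-> s1 -1-> s5 -0-> s1 -1-> s5 -0-> s1 -2-> s3
First repeat at step 3: s0 was already visited.

So i = 0, j = 3, giving x = w[0:0] = ε, y = w[0:3] = 212, z = w[3:9] = 110102.
Check: |xy| = 3 ≤ 7 and |y| = 3 ≥ 1. Reading y takes N from s0 back to s0, so every xyⁱz is accepted.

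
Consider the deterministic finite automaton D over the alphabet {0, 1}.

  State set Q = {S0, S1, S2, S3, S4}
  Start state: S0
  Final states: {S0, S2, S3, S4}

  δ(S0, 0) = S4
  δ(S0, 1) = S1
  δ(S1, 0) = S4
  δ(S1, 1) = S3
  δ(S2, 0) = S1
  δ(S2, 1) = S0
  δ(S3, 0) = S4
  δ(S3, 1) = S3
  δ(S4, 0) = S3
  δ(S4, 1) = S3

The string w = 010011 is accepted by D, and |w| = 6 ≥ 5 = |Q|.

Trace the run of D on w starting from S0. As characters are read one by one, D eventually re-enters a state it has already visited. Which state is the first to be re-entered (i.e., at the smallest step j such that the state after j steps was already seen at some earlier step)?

S4

Run of D on w = 0 1 0 0 1 1:
  step 0: S0  (start)
  step 1: S4  (read 0: S0→S4)
  step 2: S3  (read 1: S4→S3)
  step 3: S4  (read 0: S3→S4)   ← first repeat (S4 seen earlier)
  step 4: S3  (read 0: S4→S3)
  step 5: S3  (read 1: S3→S3)
  step 6: S3  (read 1: S3→S3)

The earliest repeat is at step j = 3: D is in S4, which it already visited at step i = 1.
Pumping length from the standard proof: p = 5 (the number of states). The repeated state found above gives |xy| = j ≤ 5 and |y| = j − i ≥ 1.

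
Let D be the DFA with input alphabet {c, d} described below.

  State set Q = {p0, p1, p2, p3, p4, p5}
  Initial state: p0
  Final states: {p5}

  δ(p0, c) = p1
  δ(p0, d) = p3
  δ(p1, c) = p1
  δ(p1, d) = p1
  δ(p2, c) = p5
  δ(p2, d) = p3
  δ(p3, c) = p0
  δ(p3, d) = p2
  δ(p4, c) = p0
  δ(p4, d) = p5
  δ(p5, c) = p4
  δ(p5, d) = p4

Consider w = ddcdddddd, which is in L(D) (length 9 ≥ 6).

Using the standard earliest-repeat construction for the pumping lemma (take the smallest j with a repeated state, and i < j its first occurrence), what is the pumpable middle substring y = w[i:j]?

dd

State sequence: p0 -d-> p3 -d-> p2 -c-> p5 -d-> p4 -d-> p5 -d-> p4 -d-> p5 -d-> p4 -d-> p5
First repeat at step 5: p5 was already visited.

So i = 3, j = 5, giving x = w[0:3] = ddc, y = w[3:5] = dd, z = w[5:9] = dddd.
Check: |xy| = 5 ≤ 6 and |y| = 2 ≥ 1. Reading y takes D from p5 back to p5, so every xyⁱz is accepted.
With |Q| = 6, pigeonhole forces a state repeat no later than step 6; the substring read between the first and second visits to that state can be pumped.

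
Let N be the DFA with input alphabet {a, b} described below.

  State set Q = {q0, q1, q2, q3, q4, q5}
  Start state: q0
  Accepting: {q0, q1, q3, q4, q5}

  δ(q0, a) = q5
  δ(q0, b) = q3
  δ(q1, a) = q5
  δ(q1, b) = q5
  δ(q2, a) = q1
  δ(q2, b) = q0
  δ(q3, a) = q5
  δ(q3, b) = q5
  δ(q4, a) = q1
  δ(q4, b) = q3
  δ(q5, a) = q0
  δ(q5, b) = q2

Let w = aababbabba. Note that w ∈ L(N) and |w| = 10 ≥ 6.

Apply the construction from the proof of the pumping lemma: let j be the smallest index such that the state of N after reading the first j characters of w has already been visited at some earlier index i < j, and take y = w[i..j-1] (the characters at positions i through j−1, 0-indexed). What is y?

aa

State sequence: q0 -a-> q5 -a-> q0 -b-> q3 -a-> q5 -b-> q2 -b-> q0 -a-> q5 -b-> q2 -b-> q0 -a-> q5
First repeat at step 2: q0 was already visited.

So i = 0, j = 2, giving x = w[0:0] = ε, y = w[0:2] = aa, z = w[2:10] = babbabba.
Check: |xy| = 2 ≤ 6 and |y| = 2 ≥ 1. Reading y takes N from q0 back to q0, so every xyⁱz is accepted.
Since N has 6 states, any run of length ≥ 6 visits 6+1 states, so by pigeonhole some state repeats within the first 6 steps — that repeat gives the pumpable loop.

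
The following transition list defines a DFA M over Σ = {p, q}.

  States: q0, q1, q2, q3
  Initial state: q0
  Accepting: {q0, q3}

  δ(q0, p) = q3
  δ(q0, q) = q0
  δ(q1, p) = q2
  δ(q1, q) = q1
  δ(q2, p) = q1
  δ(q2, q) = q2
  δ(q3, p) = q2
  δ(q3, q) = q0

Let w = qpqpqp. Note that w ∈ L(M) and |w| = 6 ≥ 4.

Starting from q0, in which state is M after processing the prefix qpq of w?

q0

Run of M on the first 3 characters of w = q p q:
  step 0: q0  (start)
  step 1: q0  (read q: q0→q0)
  step 2: q3  (read p: q0→q3)
  step 3: q0  (read q: q3→q0)

After reading 3 characters, M is in state q0.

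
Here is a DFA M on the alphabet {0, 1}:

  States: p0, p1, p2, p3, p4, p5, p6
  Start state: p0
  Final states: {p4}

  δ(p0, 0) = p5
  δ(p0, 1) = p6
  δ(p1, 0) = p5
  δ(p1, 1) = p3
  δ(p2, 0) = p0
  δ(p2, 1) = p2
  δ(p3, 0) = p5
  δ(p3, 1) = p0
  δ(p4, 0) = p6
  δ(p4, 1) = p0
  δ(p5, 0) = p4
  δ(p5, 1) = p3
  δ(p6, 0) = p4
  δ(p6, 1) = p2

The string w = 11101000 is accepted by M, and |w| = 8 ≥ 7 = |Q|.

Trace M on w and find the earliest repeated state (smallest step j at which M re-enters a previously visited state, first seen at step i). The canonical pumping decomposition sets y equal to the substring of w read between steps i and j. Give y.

1

State sequence: p0 -1-> p6 -1-> p2 -1-> p2 -0-> p0 -1-> p6 -0-> p4 -0-> p6 -0-> p4
First repeat at step 3: p2 was already visited.

So i = 2, j = 3, giving x = w[0:2] = 11, y = w[2:3] = 1, z = w[3:8] = 01000.
Check: |xy| = 3 ≤ 7 and |y| = 1 ≥ 1. Reading y takes M from p2 back to p2, so every xyⁱz is accepted.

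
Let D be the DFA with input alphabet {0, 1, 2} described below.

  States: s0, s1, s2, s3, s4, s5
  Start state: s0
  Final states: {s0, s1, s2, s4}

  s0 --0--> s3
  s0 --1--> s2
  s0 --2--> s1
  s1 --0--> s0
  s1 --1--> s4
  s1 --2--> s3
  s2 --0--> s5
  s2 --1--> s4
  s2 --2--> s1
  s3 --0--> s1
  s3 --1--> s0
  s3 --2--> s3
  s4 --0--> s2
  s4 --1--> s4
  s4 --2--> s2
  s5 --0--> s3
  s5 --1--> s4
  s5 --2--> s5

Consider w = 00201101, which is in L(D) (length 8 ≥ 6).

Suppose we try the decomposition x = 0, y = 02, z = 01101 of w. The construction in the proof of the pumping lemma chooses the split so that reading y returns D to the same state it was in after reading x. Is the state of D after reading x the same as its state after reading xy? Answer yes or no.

Run of D on the first 3 characters of w = 0 0 2:
  step 0: s0  (start)
  step 1: s3  (read 0: s0→s3)
  step 2: s1  (read 0: s3→s1)
  step 3: s3  (read 2: s1→s3)

After x (step 1): s3. After xy (step 3): s3.
They match, so y = 02 drives D around a cycle from s3 back to itself; pumping y any number of times keeps D in s3 before reading z, and xyⁱz ∈ L(D) for every i ≥ 0.

yes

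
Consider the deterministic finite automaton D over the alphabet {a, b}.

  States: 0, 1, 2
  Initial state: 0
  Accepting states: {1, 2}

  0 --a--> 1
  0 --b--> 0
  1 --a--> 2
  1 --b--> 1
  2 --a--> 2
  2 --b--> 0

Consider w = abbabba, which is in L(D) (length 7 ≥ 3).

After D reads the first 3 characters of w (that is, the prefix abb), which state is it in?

1

Run of D on the first 3 characters of w = a b b:
  step 0: 0  (start)
  step 1: 1  (read a: 0→1)
  step 2: 1  (read b: 1→1)
  step 3: 1  (read b: 1→1)

After reading 3 characters, D is in state 1.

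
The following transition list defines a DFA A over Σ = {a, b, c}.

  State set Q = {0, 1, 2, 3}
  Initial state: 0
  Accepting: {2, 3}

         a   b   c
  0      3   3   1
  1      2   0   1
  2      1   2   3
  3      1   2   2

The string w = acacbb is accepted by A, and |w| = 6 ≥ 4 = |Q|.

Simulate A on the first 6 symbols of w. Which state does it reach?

3

Run of A on the first 6 characters of w = a c a c b b:
  step 0: 0  (start)
  step 1: 3  (read a: 0→3)
  step 2: 2  (read c: 3→2)
  step 3: 1  (read a: 2→1)
  step 4: 1  (read c: 1→1)
  step 5: 0  (read b: 1→0)
  step 6: 3  (read b: 0→3)

After reading 6 characters, A is in state 3.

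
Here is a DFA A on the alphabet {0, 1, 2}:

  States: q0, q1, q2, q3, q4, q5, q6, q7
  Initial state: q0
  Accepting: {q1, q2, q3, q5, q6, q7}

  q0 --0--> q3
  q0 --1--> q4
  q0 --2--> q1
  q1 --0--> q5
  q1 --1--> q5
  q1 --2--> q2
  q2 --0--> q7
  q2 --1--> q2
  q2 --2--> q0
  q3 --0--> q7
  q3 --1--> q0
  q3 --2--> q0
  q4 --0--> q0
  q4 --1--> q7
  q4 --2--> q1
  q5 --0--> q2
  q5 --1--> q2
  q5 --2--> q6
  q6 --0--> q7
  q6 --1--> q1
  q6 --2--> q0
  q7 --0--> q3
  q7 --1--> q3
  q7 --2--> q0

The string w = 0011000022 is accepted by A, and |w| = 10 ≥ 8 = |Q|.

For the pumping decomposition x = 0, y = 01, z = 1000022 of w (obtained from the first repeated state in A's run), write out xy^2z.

001011000022

xy^2z = 0·01·01·1000022 = 001011000022.
Reading y = 01 takes A from q3 back to q3, so after x·y·y the machine is still in q3, and z then leads to the accepting state q1. Hence 001011000022 ∈ L(A).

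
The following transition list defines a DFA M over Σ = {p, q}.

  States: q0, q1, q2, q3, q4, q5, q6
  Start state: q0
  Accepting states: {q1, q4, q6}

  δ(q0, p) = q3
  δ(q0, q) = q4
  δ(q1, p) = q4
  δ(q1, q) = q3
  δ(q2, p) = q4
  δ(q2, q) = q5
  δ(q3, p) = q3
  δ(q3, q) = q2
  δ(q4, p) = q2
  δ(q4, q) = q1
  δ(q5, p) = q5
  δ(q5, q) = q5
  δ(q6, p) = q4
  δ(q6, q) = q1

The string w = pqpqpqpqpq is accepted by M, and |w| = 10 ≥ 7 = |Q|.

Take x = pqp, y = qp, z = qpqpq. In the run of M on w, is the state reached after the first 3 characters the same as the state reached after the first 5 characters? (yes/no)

State sequence: q0 -p-> q3 -q-> q2 -p-> q4 -q-> q1 -p-> q4

After x (step 3): q4. After xy (step 5): q4.
They match, so y = qp drives M around a cycle from q4 back to itself; pumping y any number of times keeps M in q4 before reading z, and xyⁱz ∈ L(M) for every i ≥ 0.

yes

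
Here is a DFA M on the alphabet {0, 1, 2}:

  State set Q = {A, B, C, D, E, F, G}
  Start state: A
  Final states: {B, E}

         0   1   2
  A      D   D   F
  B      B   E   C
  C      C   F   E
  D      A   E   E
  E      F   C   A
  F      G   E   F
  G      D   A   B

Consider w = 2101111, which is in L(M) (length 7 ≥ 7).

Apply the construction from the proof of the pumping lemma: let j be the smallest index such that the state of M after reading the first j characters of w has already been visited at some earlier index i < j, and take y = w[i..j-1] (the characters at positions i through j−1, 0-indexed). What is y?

10

State sequence: A -2-> F -1-> E -0-> F -1-> E -1-> C -1-> F -1-> E
First repeat at step 3: F was already visited.

So i = 1, j = 3, giving x = w[0:1] = 2, y = w[1:3] = 10, z = w[3:7] = 1111.
Check: |xy| = 3 ≤ 7 and |y| = 2 ≥ 1. Reading y takes M from F back to F, so every xyⁱz is accepted.
With |Q| = 7, pigeonhole forces a state repeat no later than step 7; the substring read between the first and second visits to that state can be pumped.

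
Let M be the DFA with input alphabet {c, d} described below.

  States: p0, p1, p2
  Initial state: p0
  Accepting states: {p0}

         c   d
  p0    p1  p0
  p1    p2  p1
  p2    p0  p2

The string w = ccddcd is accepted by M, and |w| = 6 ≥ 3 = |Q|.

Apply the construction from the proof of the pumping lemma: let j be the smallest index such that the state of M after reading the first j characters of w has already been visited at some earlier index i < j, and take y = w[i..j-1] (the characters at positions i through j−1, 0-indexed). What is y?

d

Run of M on w = c c d d c d:
  step 0: p0  (start)
  step 1: p1  (read c: p0→p1)
  step 2: p2  (read c: p1→p2)
  step 3: p2  (read d: p2→p2)   ← first repeat (p2 seen earlier)
  step 4: p2  (read d: p2→p2)
  step 5: p0  (read c: p2→p0)
  step 6: p0  (read d: p0→p0)

So i = 2, j = 3, giving x = w[0:2] = cc, y = w[2:3] = d, z = w[3:6] = dcd.
Check: |xy| = 3 ≤ 3 and |y| = 1 ≥ 1. Reading y takes M from p2 back to p2, so every xyⁱz is accepted.
With |Q| = 3, pigeonhole forces a state repeat no later than step 3; the substring read between the first and second visits to that state can be pumped.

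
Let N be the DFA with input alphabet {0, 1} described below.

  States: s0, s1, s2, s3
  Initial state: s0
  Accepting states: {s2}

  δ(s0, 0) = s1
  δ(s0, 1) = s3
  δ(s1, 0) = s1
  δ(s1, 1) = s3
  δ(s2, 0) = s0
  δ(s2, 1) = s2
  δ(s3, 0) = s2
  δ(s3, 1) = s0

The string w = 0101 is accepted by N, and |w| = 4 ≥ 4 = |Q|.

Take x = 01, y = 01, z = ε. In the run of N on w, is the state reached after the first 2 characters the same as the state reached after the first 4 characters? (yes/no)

Run of N on the first 4 characters of w = 0 1 0 1:
  step 0: s0  (start)
  step 1: s1  (read 0: s0→s1)
  step 2: s3  (read 1: s1→s3)
  step 3: s2  (read 0: s3→s2)
  step 4: s2  (read 1: s2→s2)

After x (step 2): s3. After xy (step 4): s2.
They differ (s3 ≠ s2), so y is not a cycle from the state after x; this split is not the one the pumping-lemma construction produces, and pumping y need not keep the string in L(N).

no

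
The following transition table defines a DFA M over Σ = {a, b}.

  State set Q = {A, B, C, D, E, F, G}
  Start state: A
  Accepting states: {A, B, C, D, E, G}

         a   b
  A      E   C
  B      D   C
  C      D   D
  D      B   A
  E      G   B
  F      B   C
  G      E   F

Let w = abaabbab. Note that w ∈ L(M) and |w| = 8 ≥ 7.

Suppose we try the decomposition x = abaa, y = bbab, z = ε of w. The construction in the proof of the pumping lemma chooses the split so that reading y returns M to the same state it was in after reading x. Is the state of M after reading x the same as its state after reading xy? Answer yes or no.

State sequence: A -a-> E -b-> B -a-> D -a-> B -b-> C -b-> D -a-> B -b-> C

After x (step 4): B. After xy (step 8): C.
They differ (B ≠ C), so y is not a cycle from the state after x; this split is not the one the pumping-lemma construction produces, and pumping y need not keep the string in L(M).

no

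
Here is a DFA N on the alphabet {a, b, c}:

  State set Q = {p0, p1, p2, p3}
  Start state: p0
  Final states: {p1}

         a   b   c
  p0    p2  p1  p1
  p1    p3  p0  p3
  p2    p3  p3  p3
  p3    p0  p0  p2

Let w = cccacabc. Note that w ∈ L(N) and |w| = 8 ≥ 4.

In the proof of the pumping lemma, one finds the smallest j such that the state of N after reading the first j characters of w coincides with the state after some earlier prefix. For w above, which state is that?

State sequence: p0 -c-> p1 -c-> p3 -c-> p2 -a-> p3 -c-> p2 -a-> p3 -b-> p0 -c-> p1
First repeat at step 4: p3 was already visited.

The earliest repeat is at step j = 4: N is in p3, which it already visited at step i = 2.
Since N has 4 states, any run of length ≥ 4 visits 4+1 states, so by pigeonhole some state repeats within the first 4 steps — that repeat gives the pumpable loop.

p3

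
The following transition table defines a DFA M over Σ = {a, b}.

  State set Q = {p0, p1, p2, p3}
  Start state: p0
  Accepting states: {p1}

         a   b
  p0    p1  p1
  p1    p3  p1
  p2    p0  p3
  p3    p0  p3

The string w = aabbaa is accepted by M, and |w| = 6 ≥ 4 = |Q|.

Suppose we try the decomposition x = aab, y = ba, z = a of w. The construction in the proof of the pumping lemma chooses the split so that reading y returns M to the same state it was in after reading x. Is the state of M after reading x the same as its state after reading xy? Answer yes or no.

State sequence: p0 -a-> p1 -a-> p3 -b-> p3 -b-> p3 -a-> p0

After x (step 3): p3. After xy (step 5): p0.
They differ (p3 ≠ p0), so y is not a cycle from the state after x; this split is not the one the pumping-lemma construction produces, and pumping y need not keep the string in L(M).

no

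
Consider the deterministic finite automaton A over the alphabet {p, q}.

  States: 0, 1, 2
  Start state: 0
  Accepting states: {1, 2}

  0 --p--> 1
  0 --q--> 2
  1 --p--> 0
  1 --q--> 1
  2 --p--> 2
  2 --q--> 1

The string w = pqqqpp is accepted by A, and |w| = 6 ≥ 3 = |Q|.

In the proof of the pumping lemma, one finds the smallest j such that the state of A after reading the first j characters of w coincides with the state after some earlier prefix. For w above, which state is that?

1

State sequence: 0 -p-> 1 -q-> 1 -q-> 1 -q-> 1 -p-> 0 -p-> 1
First repeat at step 2: 1 was already visited.

The earliest repeat is at step j = 2: A is in 1, which it already visited at step i = 1.
Pumping length from the standard proof: p = 3 (the number of states). The repeated state found above gives |xy| = j ≤ 3 and |y| = j − i ≥ 1.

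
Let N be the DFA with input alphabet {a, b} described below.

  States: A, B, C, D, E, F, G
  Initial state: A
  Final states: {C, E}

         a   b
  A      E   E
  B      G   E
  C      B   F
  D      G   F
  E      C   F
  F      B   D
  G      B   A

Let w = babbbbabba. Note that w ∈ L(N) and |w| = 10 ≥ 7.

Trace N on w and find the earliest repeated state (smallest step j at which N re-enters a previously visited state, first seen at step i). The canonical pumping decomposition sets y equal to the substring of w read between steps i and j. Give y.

bb

Run of N on w = b a b b b b a b b a:
  step 0: A  (start)
  step 1: E  (read b: A→E)
  step 2: C  (read a: E→C)
  step 3: F  (read b: C→F)
  step 4: D  (read b: F→D)
  step 5: F  (read b: D→F)   ← first repeat (F seen earlier)
  step 6: D  (read b: F→D)
  step 7: G  (read a: D→G)
  step 8: A  (read b: G→A)
  step 9: E  (read b: A→E)
  step 10: C  (read a: E→C)

So i = 3, j = 5, giving x = w[0:3] = bab, y = w[3:5] = bb, z = w[5:10] = babba.
Check: |xy| = 5 ≤ 7 and |y| = 2 ≥ 1. Reading y takes N from F back to F, so every xyⁱz is accepted.
Since N has 7 states, any run of length ≥ 7 visits 7+1 states, so by pigeonhole some state repeats within the first 7 steps — that repeat gives the pumpable loop.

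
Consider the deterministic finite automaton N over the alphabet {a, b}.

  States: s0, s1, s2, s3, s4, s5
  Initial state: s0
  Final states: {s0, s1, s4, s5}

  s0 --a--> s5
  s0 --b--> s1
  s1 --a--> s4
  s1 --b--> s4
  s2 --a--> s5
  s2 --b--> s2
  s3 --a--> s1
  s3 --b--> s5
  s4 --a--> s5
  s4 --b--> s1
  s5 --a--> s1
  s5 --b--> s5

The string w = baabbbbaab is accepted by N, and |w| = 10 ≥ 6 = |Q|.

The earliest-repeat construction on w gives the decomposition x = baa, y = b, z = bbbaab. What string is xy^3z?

xy^3z = baa·b·b·b·bbbaab = baabbbbbbaab.
Reading y = b takes N from s5 back to s5, so after x·y·y·y the machine is still in s5, and z then leads to the accepting state s1. Hence baabbbbbbaab ∈ L(N).

baabbbbbbaab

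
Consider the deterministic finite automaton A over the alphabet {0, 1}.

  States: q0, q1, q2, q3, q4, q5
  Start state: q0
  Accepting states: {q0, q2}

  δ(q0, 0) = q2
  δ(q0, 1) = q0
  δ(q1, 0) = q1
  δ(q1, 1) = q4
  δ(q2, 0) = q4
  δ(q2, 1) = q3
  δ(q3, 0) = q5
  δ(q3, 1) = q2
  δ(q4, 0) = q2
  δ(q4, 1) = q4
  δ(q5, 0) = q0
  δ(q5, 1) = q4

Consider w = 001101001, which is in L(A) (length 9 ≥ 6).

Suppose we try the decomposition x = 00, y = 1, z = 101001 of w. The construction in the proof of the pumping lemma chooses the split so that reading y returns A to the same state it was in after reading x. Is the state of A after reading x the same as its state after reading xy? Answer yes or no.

yes

Run of A on the first 3 characters of w = 0 0 1:
  step 0: q0  (start)
  step 1: q2  (read 0: q0→q2)
  step 2: q4  (read 0: q2→q4)
  step 3: q4  (read 1: q4→q4)

After x (step 2): q4. After xy (step 3): q4.
They match, so y = 1 drives A around a cycle from q4 back to itself; pumping y any number of times keeps A in q4 before reading z, and xyⁱz ∈ L(A) for every i ≥ 0.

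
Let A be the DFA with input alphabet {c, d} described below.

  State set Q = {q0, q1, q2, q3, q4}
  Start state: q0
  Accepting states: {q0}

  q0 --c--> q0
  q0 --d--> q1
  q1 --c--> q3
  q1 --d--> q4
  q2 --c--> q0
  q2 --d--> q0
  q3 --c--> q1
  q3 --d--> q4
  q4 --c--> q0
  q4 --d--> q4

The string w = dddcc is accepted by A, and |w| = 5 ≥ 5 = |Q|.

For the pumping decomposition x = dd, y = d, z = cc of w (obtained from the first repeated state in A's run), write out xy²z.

xy^2z = dd·d·d·cc = ddddcc.
Reading y = d takes A from q4 back to q4, so after x·y·y the machine is still in q4, and z then leads to the accepting state q0. Hence ddddcc ∈ L(A).

ddddcc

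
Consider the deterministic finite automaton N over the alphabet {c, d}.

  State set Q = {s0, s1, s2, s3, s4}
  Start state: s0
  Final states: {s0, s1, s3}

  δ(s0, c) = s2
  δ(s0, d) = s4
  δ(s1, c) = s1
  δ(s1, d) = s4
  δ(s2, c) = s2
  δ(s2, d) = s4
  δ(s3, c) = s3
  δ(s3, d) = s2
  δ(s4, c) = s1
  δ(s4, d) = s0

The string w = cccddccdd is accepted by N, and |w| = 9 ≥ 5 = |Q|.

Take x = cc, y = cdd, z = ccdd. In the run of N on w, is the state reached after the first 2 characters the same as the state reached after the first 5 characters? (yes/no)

State sequence: s0 -c-> s2 -c-> s2 -c-> s2 -d-> s4 -d-> s0

After x (step 2): s2. After xy (step 5): s0.
They differ (s2 ≠ s0), so y is not a cycle from the state after x; this split is not the one the pumping-lemma construction produces, and pumping y need not keep the string in L(N).

no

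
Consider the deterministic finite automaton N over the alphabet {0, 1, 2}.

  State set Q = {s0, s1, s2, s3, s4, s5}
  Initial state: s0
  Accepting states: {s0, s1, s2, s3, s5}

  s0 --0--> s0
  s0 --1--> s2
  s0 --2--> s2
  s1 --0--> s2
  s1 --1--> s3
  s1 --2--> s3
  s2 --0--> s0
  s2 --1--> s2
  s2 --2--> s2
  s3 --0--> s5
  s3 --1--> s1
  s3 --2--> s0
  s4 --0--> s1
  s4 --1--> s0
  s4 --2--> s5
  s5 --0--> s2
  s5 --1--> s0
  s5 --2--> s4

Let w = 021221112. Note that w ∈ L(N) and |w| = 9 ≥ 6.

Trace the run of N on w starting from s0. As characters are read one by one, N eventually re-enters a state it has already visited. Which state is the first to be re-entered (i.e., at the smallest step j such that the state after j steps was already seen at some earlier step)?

s0

State sequence: s0 -0-> s0 -2-> s2 -1-> s2 -2-> s2 -2-> s2 -1-> s2 -1-> s2 -1-> s2 -2-> s2
First repeat at step 1: s0 was already visited.

The earliest repeat is at step j = 1: N is in s0, which it already visited at step i = 0.
With |Q| = 6, pigeonhole forces a state repeat no later than step 6; the substring read between the first and second visits to that state can be pumped.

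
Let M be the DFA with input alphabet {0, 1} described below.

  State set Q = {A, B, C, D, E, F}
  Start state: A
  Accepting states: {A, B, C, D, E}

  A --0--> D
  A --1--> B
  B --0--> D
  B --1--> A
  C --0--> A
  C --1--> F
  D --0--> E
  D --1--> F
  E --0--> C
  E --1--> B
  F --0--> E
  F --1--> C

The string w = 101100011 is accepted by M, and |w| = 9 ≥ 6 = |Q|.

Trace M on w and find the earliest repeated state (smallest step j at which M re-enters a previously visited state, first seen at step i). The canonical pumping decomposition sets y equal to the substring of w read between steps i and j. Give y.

Run of M on w = 1 0 1 1 0 0 0 1 1:
  step 0: A  (start)
  step 1: B  (read 1: A→B)
  step 2: D  (read 0: B→D)
  step 3: F  (read 1: D→F)
  step 4: C  (read 1: F→C)
  step 5: A  (read 0: C→A)   ← first repeat (A seen earlier)
  step 6: D  (read 0: A→D)
  step 7: E  (read 0: D→E)
  step 8: B  (read 1: E→B)
  step 9: A  (read 1: B→A)

So i = 0, j = 5, giving x = w[0:0] = ε, y = w[0:5] = 10110, z = w[5:9] = 0011.
Check: |xy| = 5 ≤ 6 and |y| = 5 ≥ 1. Reading y takes M from A back to A, so every xyⁱz is accepted.

10110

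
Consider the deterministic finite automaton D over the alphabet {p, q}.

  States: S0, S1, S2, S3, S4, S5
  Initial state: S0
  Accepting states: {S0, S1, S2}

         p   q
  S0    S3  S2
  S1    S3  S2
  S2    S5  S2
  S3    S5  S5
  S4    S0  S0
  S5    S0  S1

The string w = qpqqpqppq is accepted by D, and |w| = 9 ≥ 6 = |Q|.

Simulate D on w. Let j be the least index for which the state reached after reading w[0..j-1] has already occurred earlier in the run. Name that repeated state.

Run of D on w = q p q q p q p p q:
  step 0: S0  (start)
  step 1: S2  (read q: S0→S2)
  step 2: S5  (read p: S2→S5)
  step 3: S1  (read q: S5→S1)
  step 4: S2  (read q: S1→S2)   ← first repeat (S2 seen earlier)
  step 5: S5  (read p: S2→S5)
  step 6: S1  (read q: S5→S1)
  step 7: S3  (read p: S1→S3)
  step 8: S5  (read p: S3→S5)
  step 9: S1  (read q: S5→S1)

The earliest repeat is at step j = 4: D is in S2, which it already visited at step i = 1.
Pumping length from the standard proof: p = 6 (the number of states). The repeated state found above gives |xy| = j ≤ 6 and |y| = j − i ≥ 1.

S2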